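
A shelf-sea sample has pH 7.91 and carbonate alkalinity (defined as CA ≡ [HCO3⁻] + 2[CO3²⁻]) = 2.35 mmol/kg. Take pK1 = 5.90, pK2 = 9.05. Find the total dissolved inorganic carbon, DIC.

CA = [HCO3⁻] + 2[CO3²⁻] = (α₁ + 2α₂)·DIC
At pH 7.91: [H⁺]/K1 = 10^-2.01 = 0.0097724, K2/[H⁺] = 10^-1.14 = 0.072444
α₁ = 1/(1 + 0.0097724 + 0.072444) = 1/1.0822 = 0.9240; α₂ = α₁·K2/[H⁺] = 0.06694
α₁ + 2α₂ = 1.0579
DIC = CA / (α₁ + 2α₂) = 2.35 / 1.0579 = 2.22 mmol/kg

DIC = 2.22 mmol/kg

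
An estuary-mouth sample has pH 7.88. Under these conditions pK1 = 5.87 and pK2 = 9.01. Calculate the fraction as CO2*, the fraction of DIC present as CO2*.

α₀ = 1 / (1 + K1/[H⁺] + K1K2/[H⁺]²) = 1 / (1 + 10^+2.01 + 10^+0.88)
   = 1 / (1 + 102.33 + 7.5858) = 1/110.92 = 0.009016

α₀ = 0.00902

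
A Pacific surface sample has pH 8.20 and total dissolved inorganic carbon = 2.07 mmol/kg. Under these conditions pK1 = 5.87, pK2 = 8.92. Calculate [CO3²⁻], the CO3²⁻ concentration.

α₂ = 1 / (1 + [H⁺]/K2 + [H⁺]²/(K1K2)) = 1 / (1 + 10^+0.72 + 10^-1.61)
   = 1 / (1 + 5.2481 + 0.024547) = 1/6.2726 = 0.1594
[CO3²⁻] = α₂ × DIC = 0.1594 × 2.07 = 0.330 mmol/kg

[CO3²⁻] = 0.330 mmol/kg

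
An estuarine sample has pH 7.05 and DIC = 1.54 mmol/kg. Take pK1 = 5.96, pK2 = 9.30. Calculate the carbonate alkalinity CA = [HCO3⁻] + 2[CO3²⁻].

CA = 1.43 mmol/kg

CA = [HCO3⁻] + 2[CO3²⁻] = (α₁ + 2α₂)·DIC
At pH 7.05: [H⁺]/K1 = 10^-1.09 = 0.081283, K2/[H⁺] = 10^-2.25 = 0.0056234
α₁ = 1/(1 + 0.081283 + 0.0056234) = 1/1.0869 = 0.9200; α₂ = α₁·K2/[H⁺] = 0.005174
α₁ + 2α₂ = 0.9304
CA = 0.9304 × 1.54 = 1.43 mmol/kg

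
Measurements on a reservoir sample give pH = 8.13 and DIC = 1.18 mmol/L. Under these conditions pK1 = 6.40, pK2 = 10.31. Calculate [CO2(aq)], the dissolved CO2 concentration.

α₀ = 1 / (1 + K1/[H⁺] + K1K2/[H⁺]²) = 1 / (1 + 10^+1.73 + 10^-0.45)
   = 1 / (1 + 53.703 + 0.35481) = 1/55.058 = 0.01816
[CO2*] = α₀ × DIC = 0.01816 × 1.18 = 0.0214 mmol/L

[CO2*] = 0.0214 mmol/L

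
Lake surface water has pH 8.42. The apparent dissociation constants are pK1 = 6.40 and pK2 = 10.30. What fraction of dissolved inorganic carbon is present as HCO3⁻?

α₁ = 1 / (1 + [H⁺]/K1 + K2/[H⁺]) = 1 / (1 + 10^-2.02 + 10^-1.88)
   = 1 / (1 + 0.0095499 + 0.013183) = 1/1.0227 = 0.9778

α₁ = 0.978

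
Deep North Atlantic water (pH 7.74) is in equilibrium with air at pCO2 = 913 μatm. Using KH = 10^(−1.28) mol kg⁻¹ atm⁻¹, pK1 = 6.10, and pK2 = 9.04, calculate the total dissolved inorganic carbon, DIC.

DIC = 2.24 mmol/kg

[CO2*] = KH · pCO2 = 10^(−1.28) × 913×10^-6 = 4.791×10^-5 mol/kg
α₀ = 1/(1 + K1/[H⁺] + K1K2/[H⁺]²) = 1/(1 + 10^+1.64 + 10^+0.34) = 0.02135
DIC = [CO2*]/α₀ = 4.791×10^-5 / 0.02135 = 2.24 mmol/kg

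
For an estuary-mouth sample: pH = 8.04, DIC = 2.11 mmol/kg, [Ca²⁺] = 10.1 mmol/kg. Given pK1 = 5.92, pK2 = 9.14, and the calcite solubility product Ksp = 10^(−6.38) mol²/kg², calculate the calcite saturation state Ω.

Ω = 3.74

α₂ = 1 / (1 + [H⁺]/K2 + [H⁺]²/(K1K2)) = 1 / (1 + 10^+1.10 + 10^-1.02)
   = 1 / (1 + 12.589 + 0.095499) = 1/13.685 = 0.07307
[CO3²⁻] = α₂ × DIC = 0.07307 × 2.11 = 0.1542 mmol/kg
Ksp = 10^(−6.38) = 4.169×10^-7
Ω = [Ca²⁺][CO3²⁻]/Ksp = (10.1×10^-3)(1.542×10^-4) / 4.169×10^-7 = 3.74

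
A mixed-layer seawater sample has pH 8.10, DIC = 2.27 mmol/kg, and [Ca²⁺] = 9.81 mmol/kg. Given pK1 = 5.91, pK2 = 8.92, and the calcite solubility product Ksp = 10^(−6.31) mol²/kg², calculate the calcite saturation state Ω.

Ω = 5.94

α₂ = 1 / (1 + [H⁺]/K2 + [H⁺]²/(K1K2)) = 1 / (1 + 10^+0.82 + 10^-1.37)
   = 1 / (1 + 6.6069 + 0.042658) = 1/7.6496 = 0.1307
[CO3²⁻] = α₂ × DIC = 0.1307 × 2.27 = 0.2967 mmol/kg
Ksp = 10^(−6.31) = 4.898×10^-7
Ω = [Ca²⁺][CO3²⁻]/Ksp = (9.81×10^-3)(2.967×10^-4) / 4.898×10^-7 = 5.94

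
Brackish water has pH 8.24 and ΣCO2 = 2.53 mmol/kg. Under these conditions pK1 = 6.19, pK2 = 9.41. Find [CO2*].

[CO2*] = 0.0209 mmol/kg

α₀ = 1 / (1 + K1/[H⁺] + K1K2/[H⁺]²) = 1 / (1 + 10^+2.05 + 10^+0.88)
   = 1 / (1 + 112.20 + 7.5858) = 1/120.79 = 0.008279
[CO2*] = α₀ × DIC = 0.008279 × 2.53 = 0.0209 mmol/kg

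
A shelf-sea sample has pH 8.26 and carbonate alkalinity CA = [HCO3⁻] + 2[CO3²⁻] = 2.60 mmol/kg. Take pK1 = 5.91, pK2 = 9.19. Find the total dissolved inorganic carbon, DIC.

DIC = 2.36 mmol/kg

CA = [HCO3⁻] + 2[CO3²⁻] = (α₁ + 2α₂)·DIC
At pH 8.26: [H⁺]/K1 = 10^-2.35 = 0.0044668, K2/[H⁺] = 10^-0.93 = 0.11749
α₁ = 1/(1 + 0.0044668 + 0.11749) = 1/1.1220 = 0.8913; α₂ = α₁·K2/[H⁺] = 0.1047
α₁ + 2α₂ = 1.1007
DIC = CA / (α₁ + 2α₂) = 2.60 / 1.1007 = 2.36 mmol/kg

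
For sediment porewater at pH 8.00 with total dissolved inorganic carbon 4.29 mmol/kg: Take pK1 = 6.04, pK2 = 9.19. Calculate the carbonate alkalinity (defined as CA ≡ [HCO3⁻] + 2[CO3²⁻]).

CA = 4.50 mmol/kg

CA = [HCO3⁻] + 2[CO3²⁻] = (α₁ + 2α₂)·DIC
At pH 8.00: [H⁺]/K1 = 10^-1.96 = 0.010965, K2/[H⁺] = 10^-1.19 = 0.064565
α₁ = 1/(1 + 0.010965 + 0.064565) = 1/1.0755 = 0.9298; α₂ = α₁·K2/[H⁺] = 0.06003
α₁ + 2α₂ = 1.0498
CA = 1.0498 × 4.29 = 4.50 mmol/kg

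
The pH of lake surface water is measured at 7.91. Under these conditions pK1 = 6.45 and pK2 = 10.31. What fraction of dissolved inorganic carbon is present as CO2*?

α₀ = 0.0334

α₀ = 1 / (1 + K1/[H⁺] + K1K2/[H⁺]²) = 1 / (1 + 10^+1.46 + 10^-0.94)
   = 1 / (1 + 28.840 + 0.11482) = 1/29.955 = 0.03338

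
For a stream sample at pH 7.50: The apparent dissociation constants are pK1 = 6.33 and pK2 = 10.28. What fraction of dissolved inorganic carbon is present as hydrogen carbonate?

α₁ = 1 / (1 + [H⁺]/K1 + K2/[H⁺]) = 1 / (1 + 10^-1.17 + 10^-2.78)
   = 1 / (1 + 0.067608 + 0.0016596) = 1/1.0693 = 0.9352

α₁ = 0.935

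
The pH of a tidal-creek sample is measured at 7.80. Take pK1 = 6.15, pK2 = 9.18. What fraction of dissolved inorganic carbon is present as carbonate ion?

α₂ = 1 / (1 + [H⁺]/K2 + [H⁺]²/(K1K2)) = 1 / (1 + 10^+1.38 + 10^-0.27)
   = 1 / (1 + 23.988 + 0.53703) = 1/25.525 = 0.03918

α₂ = 0.0392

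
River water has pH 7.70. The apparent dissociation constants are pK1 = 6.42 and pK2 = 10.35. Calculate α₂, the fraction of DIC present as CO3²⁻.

α₂ = 1 / (1 + [H⁺]/K2 + [H⁺]²/(K1K2)) = 1 / (1 + 10^+2.65 + 10^+1.37)
   = 1 / (1 + 446.68 + 23.442) = 1/471.13 = 0.002123

α₂ = 0.00212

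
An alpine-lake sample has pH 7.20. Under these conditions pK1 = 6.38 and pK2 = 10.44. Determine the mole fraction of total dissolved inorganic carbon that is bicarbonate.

α₁ = 0.868

α₁ = 1 / (1 + [H⁺]/K1 + K2/[H⁺]) = 1 / (1 + 10^-0.82 + 10^-3.24)
   = 1 / (1 + 0.15136 + 0.00057544) = 1/1.1519 = 0.8681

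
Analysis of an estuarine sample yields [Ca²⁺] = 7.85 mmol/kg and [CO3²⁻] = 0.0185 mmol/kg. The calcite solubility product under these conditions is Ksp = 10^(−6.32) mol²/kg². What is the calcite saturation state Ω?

Ksp = 10^(−6.32) = 4.786×10^-7
Ω = [Ca²⁺][CO3²⁻]/Ksp = (7.85×10^-3)(0.0185×10^-3) / 4.786×10^-7 = 0.303

Ω = 0.303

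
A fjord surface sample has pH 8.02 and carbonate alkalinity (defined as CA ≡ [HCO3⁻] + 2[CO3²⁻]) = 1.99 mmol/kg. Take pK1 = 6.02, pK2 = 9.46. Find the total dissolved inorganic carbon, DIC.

DIC = 1.94 mmol/kg

CA = [HCO3⁻] + 2[CO3²⁻] = (α₁ + 2α₂)·DIC
At pH 8.02: [H⁺]/K1 = 10^-2.00 = 0.010000, K2/[H⁺] = 10^-1.44 = 0.036308
α₁ = 1/(1 + 0.010000 + 0.036308) = 1/1.0463 = 0.9557; α₂ = α₁·K2/[H⁺] = 0.03470
α₁ + 2α₂ = 1.0251
DIC = CA / (α₁ + 2α₂) = 1.99 / 1.0251 = 1.94 mmol/kg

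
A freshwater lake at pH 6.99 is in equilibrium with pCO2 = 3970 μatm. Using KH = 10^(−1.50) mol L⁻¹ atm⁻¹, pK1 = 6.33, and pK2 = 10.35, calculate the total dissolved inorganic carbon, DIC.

[CO2*] = KH · pCO2 = 10^(−1.50) × 3970×10^-6 = 1.255×10^-4 mol/L
α₀ = 1/(1 + K1/[H⁺] + K1K2/[H⁺]²) = 1/(1 + 10^+0.66 + 10^-2.70) = 0.1794
DIC = [CO2*]/α₀ = 1.255×10^-4 / 0.1794 = 0.700 mmol/L

DIC = 0.700 mmol/L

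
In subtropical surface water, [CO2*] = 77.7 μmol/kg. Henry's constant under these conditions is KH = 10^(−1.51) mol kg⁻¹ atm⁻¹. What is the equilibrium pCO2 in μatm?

pCO2 = 2510 μatm

KH = 10^(−1.51) = 3.090×10^-2 mol kg⁻¹ atm⁻¹
pCO2 = [CO2*]/KH = 77.7×10^-6 / 3.090×10^-2 = 2.51×10^-3 atm = 2510 μatm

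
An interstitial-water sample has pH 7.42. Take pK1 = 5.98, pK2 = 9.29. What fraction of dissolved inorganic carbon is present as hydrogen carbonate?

α₁ = 0.953

α₁ = 1 / (1 + [H⁺]/K1 + K2/[H⁺]) = 1 / (1 + 10^-1.44 + 10^-1.87)
   = 1 / (1 + 0.036308 + 0.013490) = 1/1.0498 = 0.9526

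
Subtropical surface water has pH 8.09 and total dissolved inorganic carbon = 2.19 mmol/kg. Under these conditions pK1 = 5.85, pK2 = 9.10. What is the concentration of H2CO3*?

α₀ = 1 / (1 + K1/[H⁺] + K1K2/[H⁺]²) = 1 / (1 + 10^+2.24 + 10^+1.23)
   = 1 / (1 + 173.78 + 16.982) = 1/191.76 = 0.005215
[CO2*] = α₀ × DIC = 0.005215 × 2.19 = 0.0114 mmol/kg = 11.4 μmol/kg

[CO2*] = 11.4 μmol/kg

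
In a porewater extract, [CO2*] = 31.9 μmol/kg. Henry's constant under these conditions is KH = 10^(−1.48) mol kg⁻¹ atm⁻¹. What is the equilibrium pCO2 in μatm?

KH = 10^(−1.48) = 3.311×10^-2 mol kg⁻¹ atm⁻¹
pCO2 = [CO2*]/KH = 31.9×10^-6 / 3.311×10^-2 = 9.63×10^-4 atm = 963 μatm

pCO2 = 963 μatm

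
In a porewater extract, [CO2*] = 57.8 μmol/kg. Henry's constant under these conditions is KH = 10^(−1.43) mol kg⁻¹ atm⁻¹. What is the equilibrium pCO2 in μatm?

pCO2 = 1560 μatm

KH = 10^(−1.43) = 3.715×10^-2 mol kg⁻¹ atm⁻¹
pCO2 = [CO2*]/KH = 57.8×10^-6 / 3.715×10^-2 = 1.56×10^-3 atm = 1560 μatm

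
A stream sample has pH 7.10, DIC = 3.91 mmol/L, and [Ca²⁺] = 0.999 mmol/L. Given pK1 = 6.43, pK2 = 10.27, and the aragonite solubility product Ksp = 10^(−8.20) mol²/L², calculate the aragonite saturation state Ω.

Ω = 0.345

α₂ = 1 / (1 + [H⁺]/K2 + [H⁺]²/(K1K2)) = 1 / (1 + 10^+3.17 + 10^+2.50)
   = 1 / (1 + 1479.1 + 316.23) = 1/1796.3 = 0.0005567
[CO3²⁻] = α₂ × DIC = 0.0005567 × 3.91 = 0.002177 mmol/L = 2.177 μmol/L
Ksp = 10^(−8.20) = 6.310×10^-9
Ω = [Ca²⁺][CO3²⁻]/Ksp = (0.999×10^-3)(2.177×10^-6) / 6.310×10^-9 = 0.345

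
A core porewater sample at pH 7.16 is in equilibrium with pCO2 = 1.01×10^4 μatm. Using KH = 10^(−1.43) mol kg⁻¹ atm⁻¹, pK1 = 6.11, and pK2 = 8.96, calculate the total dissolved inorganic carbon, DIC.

DIC = 4.65 mmol/kg

[CO2*] = KH · pCO2 = 10^(−1.43) × 1.01×10^4×10^-6 = 3.753×10^-4 mol/kg
α₀ = 1/(1 + K1/[H⁺] + K1K2/[H⁺]²) = 1/(1 + 10^+1.05 + 10^-0.75) = 0.08066
DIC = [CO2*]/α₀ = 3.753×10^-4 / 0.08066 = 4.65 mmol/kg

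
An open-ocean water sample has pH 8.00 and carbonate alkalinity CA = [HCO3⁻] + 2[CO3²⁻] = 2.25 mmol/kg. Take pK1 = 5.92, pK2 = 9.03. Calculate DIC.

DIC = 2.09 mmol/kg

CA = [HCO3⁻] + 2[CO3²⁻] = (α₁ + 2α₂)·DIC
At pH 8.00: [H⁺]/K1 = 10^-2.08 = 0.0083176, K2/[H⁺] = 10^-1.03 = 0.093325
α₁ = 1/(1 + 0.0083176 + 0.093325) = 1/1.1016 = 0.9077; α₂ = α₁·K2/[H⁺] = 0.08471
α₁ + 2α₂ = 1.0772
DIC = CA / (α₁ + 2α₂) = 2.25 / 1.0772 = 2.09 mmol/kg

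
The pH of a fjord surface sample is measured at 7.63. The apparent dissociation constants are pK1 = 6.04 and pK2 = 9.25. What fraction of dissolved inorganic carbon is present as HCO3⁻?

α₁ = 1 / (1 + [H⁺]/K1 + K2/[H⁺]) = 1 / (1 + 10^-1.59 + 10^-1.62)
   = 1 / (1 + 0.025704 + 0.023988) = 1/1.0497 = 0.9527

α₁ = 0.953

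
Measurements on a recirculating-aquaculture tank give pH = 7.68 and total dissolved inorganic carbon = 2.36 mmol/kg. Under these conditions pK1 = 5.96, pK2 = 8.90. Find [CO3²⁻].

α₂ = 1 / (1 + [H⁺]/K2 + [H⁺]²/(K1K2)) = 1 / (1 + 10^+1.22 + 10^-0.50)
   = 1 / (1 + 16.596 + 0.31623) = 1/17.912 = 0.05583
[CO3²⁻] = α₂ × DIC = 0.05583 × 2.36 = 0.132 mmol/kg

[CO3²⁻] = 0.132 mmol/kg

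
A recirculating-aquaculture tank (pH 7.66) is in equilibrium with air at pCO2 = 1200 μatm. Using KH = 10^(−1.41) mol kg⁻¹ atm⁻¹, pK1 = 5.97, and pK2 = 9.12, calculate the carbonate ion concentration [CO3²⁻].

[CO3²⁻] = 0.0793 mmol/kg

[CO2*] = KH · pCO2 = 10^(−1.41) × 1200×10^-6 = 4.669×10^-5 mol/kg
α₀ = 1/(1 + K1/[H⁺] + K1K2/[H⁺]²) = 1/(1 + 10^+1.69 + 10^+0.23) = 0.01935
DIC = [CO2*]/α₀ = 4.669×10^-5 / 0.01935 = 2.413 mmol/kg
[CO3²⁻] = α₂·DIC; α₂ = 0.03286, so [CO3²⁻] = 0.03286 × 2.413 = 0.0793 mmol/kg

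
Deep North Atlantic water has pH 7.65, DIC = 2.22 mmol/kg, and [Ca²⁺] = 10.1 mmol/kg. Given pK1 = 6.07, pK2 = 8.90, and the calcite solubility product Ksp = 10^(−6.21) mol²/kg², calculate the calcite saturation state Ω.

Ω = 1.89

α₂ = 1 / (1 + [H⁺]/K2 + [H⁺]²/(K1K2)) = 1 / (1 + 10^+1.25 + 10^-0.33)
   = 1 / (1 + 17.783 + 0.46774) = 1/19.251 = 0.05195
[CO3²⁻] = α₂ × DIC = 0.05195 × 2.22 = 0.1153 mmol/kg
Ksp = 10^(−6.21) = 6.166×10^-7
Ω = [Ca²⁺][CO3²⁻]/Ksp = (10.1×10^-3)(1.153×10^-4) / 6.166×10^-7 = 1.89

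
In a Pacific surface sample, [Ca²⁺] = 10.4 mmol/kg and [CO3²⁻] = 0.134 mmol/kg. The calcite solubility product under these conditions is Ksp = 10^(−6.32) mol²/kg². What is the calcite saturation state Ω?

Ω = 2.91

Ksp = 10^(−6.32) = 4.786×10^-7
Ω = [Ca²⁺][CO3²⁻]/Ksp = (10.4×10^-3)(0.134×10^-3) / 4.786×10^-7 = 2.91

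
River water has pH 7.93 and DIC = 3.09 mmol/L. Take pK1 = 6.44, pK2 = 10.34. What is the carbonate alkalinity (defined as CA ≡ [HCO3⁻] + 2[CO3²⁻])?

CA = 3.01 mmol/L

CA = [HCO3⁻] + 2[CO3²⁻] = (α₁ + 2α₂)·DIC
At pH 7.93: [H⁺]/K1 = 10^-1.49 = 0.032359, K2/[H⁺] = 10^-2.41 = 0.0038905
α₁ = 1/(1 + 0.032359 + 0.0038905) = 1/1.0362 = 0.9650; α₂ = α₁·K2/[H⁺] = 0.003754
α₁ + 2α₂ = 0.9725
CA = 0.9725 × 3.09 = 3.01 mmol/L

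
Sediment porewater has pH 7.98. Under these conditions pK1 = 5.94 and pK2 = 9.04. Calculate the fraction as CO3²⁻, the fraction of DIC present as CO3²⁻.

α₂ = 1 / (1 + [H⁺]/K2 + [H⁺]²/(K1K2)) = 1 / (1 + 10^+1.06 + 10^-0.98)
   = 1 / (1 + 11.482 + 0.10471) = 1/12.586 = 0.07945

α₂ = 0.0795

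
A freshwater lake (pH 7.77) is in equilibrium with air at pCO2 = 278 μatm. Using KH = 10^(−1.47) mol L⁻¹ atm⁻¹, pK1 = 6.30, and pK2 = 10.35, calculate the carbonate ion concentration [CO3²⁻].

[CO3²⁻] = 0.731 μmol/L

[CO2*] = KH · pCO2 = 10^(−1.47) × 278×10^-6 = 9.420×10^-6 mol/L
α₀ = 1/(1 + K1/[H⁺] + K1K2/[H⁺]²) = 1/(1 + 10^+1.47 + 10^-1.11) = 0.03269
DIC = [CO2*]/α₀ = 9.420×10^-6 / 0.03269 = 0.2882 mmol/L
[CO3²⁻] = α₂·DIC; α₂ = 0.002538, so [CO3²⁻] = 0.002538 × 0.2882 = 0.000731 mmol/L = 0.731 μmol/L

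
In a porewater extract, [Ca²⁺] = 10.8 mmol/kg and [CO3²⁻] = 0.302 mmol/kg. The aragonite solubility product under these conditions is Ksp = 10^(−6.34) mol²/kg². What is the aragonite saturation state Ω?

Ω = 7.14

Ksp = 10^(−6.34) = 4.571×10^-7
Ω = [Ca²⁺][CO3²⁻]/Ksp = (10.8×10^-3)(0.302×10^-3) / 4.571×10^-7 = 7.14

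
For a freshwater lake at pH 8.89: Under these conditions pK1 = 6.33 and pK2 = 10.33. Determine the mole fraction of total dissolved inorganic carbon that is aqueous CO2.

α₀ = 1 / (1 + K1/[H⁺] + K1K2/[H⁺]²) = 1 / (1 + 10^+2.56 + 10^+1.12)
   = 1 / (1 + 363.08 + 13.183) = 1/377.26 = 0.002651

α₀ = 0.00265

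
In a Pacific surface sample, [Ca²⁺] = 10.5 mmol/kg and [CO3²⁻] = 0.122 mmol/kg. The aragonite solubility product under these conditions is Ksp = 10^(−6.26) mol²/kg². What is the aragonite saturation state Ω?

Ω = 2.33

Ksp = 10^(−6.26) = 5.495×10^-7
Ω = [Ca²⁺][CO3²⁻]/Ksp = (10.5×10^-3)(0.122×10^-3) / 5.495×10^-7 = 2.33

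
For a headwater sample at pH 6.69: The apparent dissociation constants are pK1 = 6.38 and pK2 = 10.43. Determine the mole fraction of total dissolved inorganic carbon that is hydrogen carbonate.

α₁ = 1 / (1 + [H⁺]/K1 + K2/[H⁺]) = 1 / (1 + 10^-0.31 + 10^-3.74)
   = 1 / (1 + 0.48978 + 0.00018197) = 1/1.4900 = 0.6712

α₁ = 0.671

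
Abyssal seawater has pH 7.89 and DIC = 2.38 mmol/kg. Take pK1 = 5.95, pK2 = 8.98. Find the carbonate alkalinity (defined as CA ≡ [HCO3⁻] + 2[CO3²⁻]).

CA = [HCO3⁻] + 2[CO3²⁻] = (α₁ + 2α₂)·DIC
At pH 7.89: [H⁺]/K1 = 10^-1.94 = 0.011482, K2/[H⁺] = 10^-1.09 = 0.081283
α₁ = 1/(1 + 0.011482 + 0.081283) = 1/1.0928 = 0.9151; α₂ = α₁·K2/[H⁺] = 0.07438
α₁ + 2α₂ = 1.0639
CA = 1.0639 × 2.38 = 2.53 mmol/kg

CA = 2.53 mmol/kg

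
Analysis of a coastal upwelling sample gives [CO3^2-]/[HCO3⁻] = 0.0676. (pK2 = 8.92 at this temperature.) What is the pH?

pH = 7.75

From K2 = [H⁺][CO3^2-]/[HCO3⁻]:  pH = pK2 + log₁₀([CO3^2-]/[HCO3⁻])
log₁₀(0.0676) = -1.170
pH = 8.92 + (-1.170) = 7.75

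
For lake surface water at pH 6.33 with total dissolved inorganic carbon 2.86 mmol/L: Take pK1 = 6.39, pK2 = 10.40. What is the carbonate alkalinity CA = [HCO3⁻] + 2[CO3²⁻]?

CA = 1.33 mmol/L

CA = [HCO3⁻] + 2[CO3²⁻] = (α₁ + 2α₂)·DIC
At pH 6.33: [H⁺]/K1 = 10^0.06 = 1.1482, K2/[H⁺] = 10^-4.07 = 8.5114×10^-5
α₁ = 1/(1 + 1.1482 + 8.5114×10^-5) = 1/2.1482 = 0.4655; α₂ = α₁·K2/[H⁺] = 3.962×10^-5
α₁ + 2α₂ = 0.4656
CA = 0.4656 × 2.86 = 1.33 mmol/L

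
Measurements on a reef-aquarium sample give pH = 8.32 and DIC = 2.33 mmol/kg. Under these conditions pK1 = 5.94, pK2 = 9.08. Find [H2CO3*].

[CO2*] = 8.25 μmol/kg

α₀ = 1 / (1 + K1/[H⁺] + K1K2/[H⁺]²) = 1 / (1 + 10^+2.38 + 10^+1.62)
   = 1 / (1 + 239.88 + 41.687) = 1/282.57 = 0.003539
[CO2*] = α₀ × DIC = 0.003539 × 2.33 = 0.00825 mmol/kg = 8.25 μmol/kg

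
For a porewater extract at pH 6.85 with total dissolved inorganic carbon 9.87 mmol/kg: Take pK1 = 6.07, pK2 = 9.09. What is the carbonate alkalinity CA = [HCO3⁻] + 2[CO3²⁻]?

CA = [HCO3⁻] + 2[CO3²⁻] = (α₁ + 2α₂)·DIC
At pH 6.85: [H⁺]/K1 = 10^-0.78 = 0.16596, K2/[H⁺] = 10^-2.24 = 0.0057544
α₁ = 1/(1 + 0.16596 + 0.0057544) = 1/1.1717 = 0.8535; α₂ = α₁·K2/[H⁺] = 0.004911
α₁ + 2α₂ = 0.8633
CA = 0.8633 × 9.87 = 8.52 mmol/kg

CA = 8.52 mmol/kg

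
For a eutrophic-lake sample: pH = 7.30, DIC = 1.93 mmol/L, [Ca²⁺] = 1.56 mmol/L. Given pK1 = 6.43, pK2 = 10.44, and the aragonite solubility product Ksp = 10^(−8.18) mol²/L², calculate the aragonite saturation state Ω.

Ω = 0.291

α₂ = 1 / (1 + [H⁺]/K2 + [H⁺]²/(K1K2)) = 1 / (1 + 10^+3.14 + 10^+2.27)
   = 1 / (1 + 1380.4 + 186.21) = 1/1567.6 = 0.0006379
[CO3²⁻] = α₂ × DIC = 0.0006379 × 1.93 = 0.001231 mmol/L = 1.231 μmol/L
Ksp = 10^(−8.18) = 6.607×10^-9
Ω = [Ca²⁺][CO3²⁻]/Ksp = (1.56×10^-3)(1.231×10^-6) / 6.607×10^-9 = 0.291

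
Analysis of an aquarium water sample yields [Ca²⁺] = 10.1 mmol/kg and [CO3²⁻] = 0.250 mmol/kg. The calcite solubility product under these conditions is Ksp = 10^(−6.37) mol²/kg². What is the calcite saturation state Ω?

Ω = 5.92

Ksp = 10^(−6.37) = 4.266×10^-7
Ω = [Ca²⁺][CO3²⁻]/Ksp = (10.1×10^-3)(0.250×10^-3) / 4.266×10^-7 = 5.92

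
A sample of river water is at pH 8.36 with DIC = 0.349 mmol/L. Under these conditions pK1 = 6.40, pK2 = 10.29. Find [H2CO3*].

α₀ = 1 / (1 + K1/[H⁺] + K1K2/[H⁺]²) = 1 / (1 + 10^+1.96 + 10^+0.03)
   = 1 / (1 + 91.201 + 1.0715) = 1/93.273 = 0.01072
[CO2*] = α₀ × DIC = 0.01072 × 0.349 = 0.00374 mmol/L = 3.74 μmol/L

[CO2*] = 3.74 μmol/L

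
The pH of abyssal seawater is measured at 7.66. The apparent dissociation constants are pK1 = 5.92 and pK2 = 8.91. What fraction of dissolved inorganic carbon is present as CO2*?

α₀ = 1 / (1 + K1/[H⁺] + K1K2/[H⁺]²) = 1 / (1 + 10^+1.74 + 10^+0.49)
   = 1 / (1 + 54.954 + 3.0903) = 1/59.044 = 0.01694

α₀ = 0.0169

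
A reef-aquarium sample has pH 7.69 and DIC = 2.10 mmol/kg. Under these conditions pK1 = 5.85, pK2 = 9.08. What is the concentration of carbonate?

α₂ = 1 / (1 + [H⁺]/K2 + [H⁺]²/(K1K2)) = 1 / (1 + 10^+1.39 + 10^-0.45)
   = 1 / (1 + 24.547 + 0.35481) = 1/25.902 = 0.03861
[CO3²⁻] = α₂ × DIC = 0.03861 × 2.10 = 0.0811 mmol/kg

[CO3²⁻] = 0.0811 mmol/kg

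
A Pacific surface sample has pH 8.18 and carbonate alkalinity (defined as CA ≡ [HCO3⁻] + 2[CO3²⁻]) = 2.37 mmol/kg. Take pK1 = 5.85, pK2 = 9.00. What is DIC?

CA = [HCO3⁻] + 2[CO3²⁻] = (α₁ + 2α₂)·DIC
At pH 8.18: [H⁺]/K1 = 10^-2.33 = 0.0046774, K2/[H⁺] = 10^-0.82 = 0.15136
α₁ = 1/(1 + 0.0046774 + 0.15136) = 1/1.1560 = 0.8650; α₂ = α₁·K2/[H⁺] = 0.1309
α₁ + 2α₂ = 1.1269
DIC = CA / (α₁ + 2α₂) = 2.37 / 1.1269 = 2.10 mmol/kg

DIC = 2.10 mmol/kg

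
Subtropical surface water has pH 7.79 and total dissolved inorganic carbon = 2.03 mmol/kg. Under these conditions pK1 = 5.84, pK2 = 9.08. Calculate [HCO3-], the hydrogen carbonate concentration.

[HCO3⁻] = 1.91 mmol/kg

α₁ = 1 / (1 + [H⁺]/K1 + K2/[H⁺]) = 1 / (1 + 10^-1.95 + 10^-1.29)
   = 1 / (1 + 0.011220 + 0.051286) = 1/1.0625 = 0.9412
[HCO3⁻] = α₁ × DIC = 0.9412 × 2.03 = 1.91 mmol/kg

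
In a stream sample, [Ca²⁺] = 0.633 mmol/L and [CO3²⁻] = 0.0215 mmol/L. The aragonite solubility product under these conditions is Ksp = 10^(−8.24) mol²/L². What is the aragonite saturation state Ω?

Ω = 2.37

Ksp = 10^(−8.24) = 5.754×10^-9
Ω = [Ca²⁺][CO3²⁻]/Ksp = (0.633×10^-3)(0.0215×10^-3) / 5.754×10^-9 = 2.37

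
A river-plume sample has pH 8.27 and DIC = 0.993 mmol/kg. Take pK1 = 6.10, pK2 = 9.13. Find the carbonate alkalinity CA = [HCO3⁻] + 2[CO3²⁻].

CA = 1.11 mmol/kg

CA = [HCO3⁻] + 2[CO3²⁻] = (α₁ + 2α₂)·DIC
At pH 8.27: [H⁺]/K1 = 10^-2.17 = 0.0067608, K2/[H⁺] = 10^-0.86 = 0.13804
α₁ = 1/(1 + 0.0067608 + 0.13804) = 1/1.1448 = 0.8735; α₂ = α₁·K2/[H⁺] = 0.1206
α₁ + 2α₂ = 1.1147
CA = 1.1147 × 0.993 = 1.11 mmol/kg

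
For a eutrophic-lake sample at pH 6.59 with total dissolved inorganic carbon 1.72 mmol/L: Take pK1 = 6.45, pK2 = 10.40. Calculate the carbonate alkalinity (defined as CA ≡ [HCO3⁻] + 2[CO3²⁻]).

CA = 0.998 mmol/L

CA = [HCO3⁻] + 2[CO3²⁻] = (α₁ + 2α₂)·DIC
At pH 6.59: [H⁺]/K1 = 10^-0.14 = 0.72444, K2/[H⁺] = 10^-3.81 = 0.00015488
α₁ = 1/(1 + 0.72444 + 0.00015488) = 1/1.7246 = 0.5798; α₂ = α₁·K2/[H⁺] = 8.981×10^-5
α₁ + 2α₂ = 0.5800
CA = 0.5800 × 1.72 = 0.998 mmol/L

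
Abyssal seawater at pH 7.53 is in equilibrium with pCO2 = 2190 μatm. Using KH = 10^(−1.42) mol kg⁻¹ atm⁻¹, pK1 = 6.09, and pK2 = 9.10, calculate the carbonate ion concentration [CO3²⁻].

[CO2*] = KH · pCO2 = 10^(−1.42) × 2190×10^-6 = 8.326×10^-5 mol/kg
α₀ = 1/(1 + K1/[H⁺] + K1K2/[H⁺]²) = 1/(1 + 10^+1.44 + 10^-0.13) = 0.03415
DIC = [CO2*]/α₀ = 8.326×10^-5 / 0.03415 = 2.438 mmol/kg
[CO3²⁻] = α₂·DIC; α₂ = 0.02531, so [CO3²⁻] = 0.02531 × 2.438 = 0.0617 mmol/kg

[CO3²⁻] = 0.0617 mmol/kg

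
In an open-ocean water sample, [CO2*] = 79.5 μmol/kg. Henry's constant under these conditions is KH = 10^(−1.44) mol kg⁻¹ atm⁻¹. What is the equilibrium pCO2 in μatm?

KH = 10^(−1.44) = 3.631×10^-2 mol kg⁻¹ atm⁻¹
pCO2 = [CO2*]/KH = 79.5×10^-6 / 3.631×10^-2 = 2.19×10^-3 atm = 2190 μatm

pCO2 = 2190 μatm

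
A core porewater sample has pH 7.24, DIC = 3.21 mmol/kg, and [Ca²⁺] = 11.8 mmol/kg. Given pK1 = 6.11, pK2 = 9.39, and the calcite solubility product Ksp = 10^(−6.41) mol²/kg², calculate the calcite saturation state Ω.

Ω = 0.637

α₂ = 1 / (1 + [H⁺]/K2 + [H⁺]²/(K1K2)) = 1 / (1 + 10^+2.15 + 10^+1.02)
   = 1 / (1 + 141.25 + 10.471) = 1/152.73 = 0.006548
[CO3²⁻] = α₂ × DIC = 0.006548 × 3.21 = 0.02102 mmol/kg
Ksp = 10^(−6.41) = 3.890×10^-7
Ω = [Ca²⁺][CO3²⁻]/Ksp = (11.8×10^-3)(2.102×10^-5) / 3.890×10^-7 = 0.637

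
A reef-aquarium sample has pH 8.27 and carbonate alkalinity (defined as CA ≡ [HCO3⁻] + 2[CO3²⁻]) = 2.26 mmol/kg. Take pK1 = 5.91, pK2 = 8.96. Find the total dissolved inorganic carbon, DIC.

CA = [HCO3⁻] + 2[CO3²⁻] = (α₁ + 2α₂)·DIC
At pH 8.27: [H⁺]/K1 = 10^-2.36 = 0.0043652, K2/[H⁺] = 10^-0.69 = 0.20417
α₁ = 1/(1 + 0.0043652 + 0.20417) = 1/1.2085 = 0.8274; α₂ = α₁·K2/[H⁺] = 0.1689
α₁ + 2α₂ = 1.1653
DIC = CA / (α₁ + 2α₂) = 2.26 / 1.1653 = 1.94 mmol/kg

DIC = 1.94 mmol/kg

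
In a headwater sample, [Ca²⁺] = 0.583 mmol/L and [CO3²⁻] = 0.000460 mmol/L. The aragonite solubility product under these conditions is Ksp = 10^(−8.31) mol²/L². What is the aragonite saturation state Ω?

Ksp = 10^(−8.31) = 4.898×10^-9
Ω = [Ca²⁺][CO3²⁻]/Ksp = (0.583×10^-3)(0.000460×10^-3) / 4.898×10^-9 = 0.0548

Ω = 0.0548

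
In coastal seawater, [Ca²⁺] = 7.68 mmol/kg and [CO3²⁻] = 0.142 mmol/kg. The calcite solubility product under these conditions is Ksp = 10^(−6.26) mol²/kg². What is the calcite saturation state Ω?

Ω = 1.98

Ksp = 10^(−6.26) = 5.495×10^-7
Ω = [Ca²⁺][CO3²⁻]/Ksp = (7.68×10^-3)(0.142×10^-3) / 5.495×10^-7 = 1.98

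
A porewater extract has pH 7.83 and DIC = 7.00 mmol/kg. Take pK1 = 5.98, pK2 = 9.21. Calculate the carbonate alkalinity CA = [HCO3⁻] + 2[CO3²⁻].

CA = [HCO3⁻] + 2[CO3²⁻] = (α₁ + 2α₂)·DIC
At pH 7.83: [H⁺]/K1 = 10^-1.85 = 0.014125, K2/[H⁺] = 10^-1.38 = 0.041687
α₁ = 1/(1 + 0.014125 + 0.041687) = 1/1.0558 = 0.9471; α₂ = α₁·K2/[H⁺] = 0.03948
α₁ + 2α₂ = 1.0261
CA = 1.0261 × 7.00 = 7.18 mmol/kg

CA = 7.18 mmol/kg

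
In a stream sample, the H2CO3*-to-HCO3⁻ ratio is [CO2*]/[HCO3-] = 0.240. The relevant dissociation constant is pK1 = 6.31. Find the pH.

pH = 6.93

From K1 = [H⁺][HCO3-]/[CO2*]:  pH = pK1 − log₁₀([CO2*]/[HCO3-])
log₁₀(0.240) = -0.620
pH = 6.31 − (-0.620) = 6.93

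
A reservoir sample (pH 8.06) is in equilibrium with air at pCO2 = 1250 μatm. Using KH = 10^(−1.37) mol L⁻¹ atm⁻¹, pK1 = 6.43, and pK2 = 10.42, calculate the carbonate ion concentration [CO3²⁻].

[CO2*] = KH · pCO2 = 10^(−1.37) × 1250×10^-6 = 5.332×10^-5 mol/L
α₀ = 1/(1 + K1/[H⁺] + K1K2/[H⁺]²) = 1/(1 + 10^+1.63 + 10^-0.73) = 0.02281
DIC = [CO2*]/α₀ = 5.332×10^-5 / 0.02281 = 2.338 mmol/L
[CO3²⁻] = α₂·DIC; α₂ = 0.004247, so [CO3²⁻] = 0.004247 × 2.338 = 0.00993 mmol/L = 9.93 μmol/L

[CO3²⁻] = 9.93 μmol/L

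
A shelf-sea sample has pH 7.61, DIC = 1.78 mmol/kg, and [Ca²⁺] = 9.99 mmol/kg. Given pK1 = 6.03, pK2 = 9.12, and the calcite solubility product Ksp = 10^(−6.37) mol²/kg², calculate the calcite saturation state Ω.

Ω = 1.22

α₂ = 1 / (1 + [H⁺]/K2 + [H⁺]²/(K1K2)) = 1 / (1 + 10^+1.51 + 10^-0.07)
   = 1 / (1 + 32.359 + 0.85114) = 1/34.211 = 0.02923
[CO3²⁻] = α₂ × DIC = 0.02923 × 1.78 = 0.05203 mmol/kg
Ksp = 10^(−6.37) = 4.266×10^-7
Ω = [Ca²⁺][CO3²⁻]/Ksp = (9.99×10^-3)(5.203×10^-5) / 4.266×10^-7 = 1.22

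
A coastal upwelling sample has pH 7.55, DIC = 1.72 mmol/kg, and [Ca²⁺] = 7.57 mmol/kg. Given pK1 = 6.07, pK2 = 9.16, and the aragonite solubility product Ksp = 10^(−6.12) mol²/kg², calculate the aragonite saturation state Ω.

α₂ = 1 / (1 + [H⁺]/K2 + [H⁺]²/(K1K2)) = 1 / (1 + 10^+1.61 + 10^+0.13)
   = 1 / (1 + 40.738 + 1.3490) = 1/43.087 = 0.02321
[CO3²⁻] = α₂ × DIC = 0.02321 × 1.72 = 0.03992 mmol/kg
Ksp = 10^(−6.12) = 7.586×10^-7
Ω = [Ca²⁺][CO3²⁻]/Ksp = (7.57×10^-3)(3.992×10^-5) / 7.586×10^-7 = 0.398

Ω = 0.398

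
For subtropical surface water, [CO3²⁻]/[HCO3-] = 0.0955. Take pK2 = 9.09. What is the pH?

pH = 8.07

From K2 = [H⁺][CO3²⁻]/[HCO3-]:  pH = pK2 + log₁₀([CO3²⁻]/[HCO3-])
log₁₀(0.0955) = -1.020
pH = 9.09 + (-1.020) = 8.07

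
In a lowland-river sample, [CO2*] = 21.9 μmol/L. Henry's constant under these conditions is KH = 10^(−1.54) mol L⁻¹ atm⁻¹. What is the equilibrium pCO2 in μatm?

pCO2 = 759 μatm

KH = 10^(−1.54) = 2.884×10^-2 mol L⁻¹ atm⁻¹
pCO2 = [CO2*]/KH = 21.9×10^-6 / 2.884×10^-2 = 7.59×10^-4 atm = 759 μatm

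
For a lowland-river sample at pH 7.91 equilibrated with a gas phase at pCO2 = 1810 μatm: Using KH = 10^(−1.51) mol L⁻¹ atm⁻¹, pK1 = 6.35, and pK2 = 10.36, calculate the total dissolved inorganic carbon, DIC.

[CO2*] = KH · pCO2 = 10^(−1.51) × 1810×10^-6 = 5.593×10^-5 mol/L
α₀ = 1/(1 + K1/[H⁺] + K1K2/[H⁺]²) = 1/(1 + 10^+1.56 + 10^-0.89) = 0.02671
DIC = [CO2*]/α₀ = 5.593×10^-5 / 0.02671 = 2.09 mmol/L

DIC = 2.09 mmol/L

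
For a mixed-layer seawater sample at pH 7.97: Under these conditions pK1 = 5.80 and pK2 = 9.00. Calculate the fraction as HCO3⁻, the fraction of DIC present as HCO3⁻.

α₁ = 1 / (1 + [H⁺]/K1 + K2/[H⁺]) = 1 / (1 + 10^-2.17 + 10^-1.03)
   = 1 / (1 + 0.0067608 + 0.093325) = 1/1.1001 = 0.9090

α₁ = 0.909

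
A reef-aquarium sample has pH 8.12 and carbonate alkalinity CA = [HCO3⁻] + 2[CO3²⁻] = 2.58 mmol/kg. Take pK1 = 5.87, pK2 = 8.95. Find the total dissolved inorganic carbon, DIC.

CA = [HCO3⁻] + 2[CO3²⁻] = (α₁ + 2α₂)·DIC
At pH 8.12: [H⁺]/K1 = 10^-2.25 = 0.0056234, K2/[H⁺] = 10^-0.83 = 0.14791
α₁ = 1/(1 + 0.0056234 + 0.14791) = 1/1.1535 = 0.8669; α₂ = α₁·K2/[H⁺] = 0.1282
α₁ + 2α₂ = 1.1233
DIC = CA / (α₁ + 2α₂) = 2.58 / 1.1233 = 2.30 mmol/kg

DIC = 2.30 mmol/kg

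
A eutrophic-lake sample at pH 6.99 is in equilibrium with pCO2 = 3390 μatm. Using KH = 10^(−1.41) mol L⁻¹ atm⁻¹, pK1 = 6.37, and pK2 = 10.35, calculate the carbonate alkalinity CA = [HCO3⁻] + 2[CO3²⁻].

CA = 0.550 mmol/L

[CO2*] = KH · pCO2 = 10^(−1.41) × 3390×10^-6 = 1.319×10^-4 mol/L
α₀ = 1/(1 + K1/[H⁺] + K1K2/[H⁺]²) = 1/(1 + 10^+0.62 + 10^-2.74) = 0.1934
DIC = [CO2*]/α₀ = 1.319×10^-4 / 0.1934 = 0.6819 mmol/L
CA = (α₁ + 2α₂)·DIC = (0.8062 + 2×0.0003519) × 0.6819 = 0.550 mmol/L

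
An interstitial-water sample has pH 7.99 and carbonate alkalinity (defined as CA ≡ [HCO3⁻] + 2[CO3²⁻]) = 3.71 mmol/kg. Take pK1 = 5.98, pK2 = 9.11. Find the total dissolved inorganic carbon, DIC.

DIC = 3.50 mmol/kg

CA = [HCO3⁻] + 2[CO3²⁻] = (α₁ + 2α₂)·DIC
At pH 7.99: [H⁺]/K1 = 10^-2.01 = 0.0097724, K2/[H⁺] = 10^-1.12 = 0.075858
α₁ = 1/(1 + 0.0097724 + 0.075858) = 1/1.0856 = 0.9211; α₂ = α₁·K2/[H⁺] = 0.06987
α₁ + 2α₂ = 1.0609
DIC = CA / (α₁ + 2α₂) = 3.71 / 1.0609 = 3.50 mmol/kg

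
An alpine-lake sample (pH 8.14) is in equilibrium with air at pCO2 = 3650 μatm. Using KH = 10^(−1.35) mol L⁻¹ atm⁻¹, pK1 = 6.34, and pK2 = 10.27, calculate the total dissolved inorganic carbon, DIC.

[CO2*] = KH · pCO2 = 10^(−1.35) × 3650×10^-6 = 1.630×10^-4 mol/L
α₀ = 1/(1 + K1/[H⁺] + K1K2/[H⁺]²) = 1/(1 + 10^+1.80 + 10^-0.33) = 0.01549
DIC = [CO2*]/α₀ = 1.630×10^-4 / 0.01549 = 10.5 mmol/L

DIC = 10.5 mmol/L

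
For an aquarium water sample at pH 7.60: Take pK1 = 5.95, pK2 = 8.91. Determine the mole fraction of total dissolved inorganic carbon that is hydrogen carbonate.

α₁ = 0.933

α₁ = 1 / (1 + [H⁺]/K1 + K2/[H⁺]) = 1 / (1 + 10^-1.65 + 10^-1.31)
   = 1 / (1 + 0.022387 + 0.048978) = 1/1.0714 = 0.9334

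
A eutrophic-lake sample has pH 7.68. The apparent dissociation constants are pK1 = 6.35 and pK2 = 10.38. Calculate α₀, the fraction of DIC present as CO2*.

α₀ = 1 / (1 + K1/[H⁺] + K1K2/[H⁺]²) = 1 / (1 + 10^+1.33 + 10^-1.37)
   = 1 / (1 + 21.380 + 0.042658) = 1/22.422 = 0.04460

α₀ = 0.0446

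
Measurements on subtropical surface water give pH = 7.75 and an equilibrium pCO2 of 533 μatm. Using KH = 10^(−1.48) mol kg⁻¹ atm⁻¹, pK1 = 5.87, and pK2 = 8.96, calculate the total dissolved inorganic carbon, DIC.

[CO2*] = KH · pCO2 = 10^(−1.48) × 533×10^-6 = 1.765×10^-5 mol/kg
α₀ = 1/(1 + K1/[H⁺] + K1K2/[H⁺]²) = 1/(1 + 10^+1.88 + 10^+0.67) = 0.01226
DIC = [CO2*]/α₀ = 1.765×10^-5 / 0.01226 = 1.44 mmol/kg

DIC = 1.44 mmol/kg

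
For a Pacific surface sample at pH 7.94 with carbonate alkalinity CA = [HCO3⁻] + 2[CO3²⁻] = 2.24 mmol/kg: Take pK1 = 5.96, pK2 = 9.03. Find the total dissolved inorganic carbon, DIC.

CA = [HCO3⁻] + 2[CO3²⁻] = (α₁ + 2α₂)·DIC
At pH 7.94: [H⁺]/K1 = 10^-1.98 = 0.010471, K2/[H⁺] = 10^-1.09 = 0.081283
α₁ = 1/(1 + 0.010471 + 0.081283) = 1/1.0918 = 0.9160; α₂ = α₁·K2/[H⁺] = 0.07445
α₁ + 2α₂ = 1.0649
DIC = CA / (α₁ + 2α₂) = 2.24 / 1.0649 = 2.10 mmol/kg

DIC = 2.10 mmol/kg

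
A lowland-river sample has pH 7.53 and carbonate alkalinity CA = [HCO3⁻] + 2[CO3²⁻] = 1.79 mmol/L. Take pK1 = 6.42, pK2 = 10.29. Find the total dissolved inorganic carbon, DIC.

DIC = 1.93 mmol/L

CA = [HCO3⁻] + 2[CO3²⁻] = (α₁ + 2α₂)·DIC
At pH 7.53: [H⁺]/K1 = 10^-1.11 = 0.077625, K2/[H⁺] = 10^-2.76 = 0.0017378
α₁ = 1/(1 + 0.077625 + 0.0017378) = 1/1.0794 = 0.9265; α₂ = α₁·K2/[H⁺] = 0.001610
α₁ + 2α₂ = 0.9297
DIC = CA / (α₁ + 2α₂) = 1.79 / 0.9297 = 1.93 mmol/L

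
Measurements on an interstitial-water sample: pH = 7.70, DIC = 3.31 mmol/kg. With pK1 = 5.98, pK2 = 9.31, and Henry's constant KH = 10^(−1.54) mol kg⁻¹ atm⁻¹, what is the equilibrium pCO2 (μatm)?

pCO2 = 2100 μatm

α₀ = 1 / (1 + K1/[H⁺] + K1K2/[H⁺]²) = 1 / (1 + 10^+1.72 + 10^+0.11)
   = 1 / (1 + 52.481 + 1.2882) = 1/54.769 = 0.01826
[CO2*] = α₀ × DIC = 0.01826 × 3.31 = 0.06044 mmol/kg
pCO2 = [CO2*]/KH = 6.044×10^-5 / 2.884×10^-2 = 2100 μatm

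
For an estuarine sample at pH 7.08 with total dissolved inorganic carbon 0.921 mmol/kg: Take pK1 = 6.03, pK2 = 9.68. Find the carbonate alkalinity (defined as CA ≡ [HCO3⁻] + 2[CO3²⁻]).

CA = [HCO3⁻] + 2[CO3²⁻] = (α₁ + 2α₂)·DIC
At pH 7.08: [H⁺]/K1 = 10^-1.05 = 0.089125, K2/[H⁺] = 10^-2.60 = 0.0025119
α₁ = 1/(1 + 0.089125 + 0.0025119) = 1/1.0916 = 0.9161; α₂ = α₁·K2/[H⁺] = 0.002301
α₁ + 2α₂ = 0.9207
CA = 0.9207 × 0.921 = 0.848 mmol/kg

CA = 0.848 mmol/kg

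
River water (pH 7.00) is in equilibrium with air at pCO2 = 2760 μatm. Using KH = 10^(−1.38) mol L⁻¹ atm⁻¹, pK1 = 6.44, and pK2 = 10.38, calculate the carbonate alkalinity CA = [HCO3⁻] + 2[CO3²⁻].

[CO2*] = KH · pCO2 = 10^(−1.38) × 2760×10^-6 = 1.151×10^-4 mol/L
α₀ = 1/(1 + K1/[H⁺] + K1K2/[H⁺]²) = 1/(1 + 10^+0.56 + 10^-2.82) = 0.2159
DIC = [CO2*]/α₀ = 1.151×10^-4 / 0.2159 = 0.5330 mmol/L
CA = (α₁ + 2α₂)·DIC = (0.7838 + 2×0.0003267) × 0.5330 = 0.418 mmol/L

CA = 0.418 mmol/L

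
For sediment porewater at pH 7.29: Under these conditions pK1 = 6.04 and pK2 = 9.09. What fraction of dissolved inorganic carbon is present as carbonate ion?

α₂ = 1 / (1 + [H⁺]/K2 + [H⁺]²/(K1K2)) = 1 / (1 + 10^+1.80 + 10^+0.55)
   = 1 / (1 + 63.096 + 3.5481) = 1/67.644 = 0.01478

α₂ = 0.0148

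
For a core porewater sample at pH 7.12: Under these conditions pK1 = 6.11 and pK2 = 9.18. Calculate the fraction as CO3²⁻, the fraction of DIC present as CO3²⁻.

α₂ = 0.00787

α₂ = 1 / (1 + [H⁺]/K2 + [H⁺]²/(K1K2)) = 1 / (1 + 10^+2.06 + 10^+1.05)
   = 1 / (1 + 114.82 + 11.220) = 1/127.04 = 0.007872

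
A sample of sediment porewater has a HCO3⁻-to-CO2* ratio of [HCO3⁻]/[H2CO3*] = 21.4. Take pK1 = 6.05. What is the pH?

From K1 = [H⁺][HCO3⁻]/[H2CO3*]:  pH = pK1 + log₁₀([HCO3⁻]/[H2CO3*])
log₁₀(21.4) = +1.330
pH = 6.05 + (+1.330) = 7.38

pH = 7.38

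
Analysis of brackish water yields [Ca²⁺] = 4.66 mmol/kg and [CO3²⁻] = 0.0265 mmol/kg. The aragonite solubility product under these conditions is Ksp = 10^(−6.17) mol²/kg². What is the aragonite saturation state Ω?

Ksp = 10^(−6.17) = 6.761×10^-7
Ω = [Ca²⁺][CO3²⁻]/Ksp = (4.66×10^-3)(0.0265×10^-3) / 6.761×10^-7 = 0.183

Ω = 0.183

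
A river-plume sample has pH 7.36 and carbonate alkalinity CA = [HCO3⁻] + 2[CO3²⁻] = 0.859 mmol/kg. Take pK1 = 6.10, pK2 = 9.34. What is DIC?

CA = [HCO3⁻] + 2[CO3²⁻] = (α₁ + 2α₂)·DIC
At pH 7.36: [H⁺]/K1 = 10^-1.26 = 0.054954, K2/[H⁺] = 10^-1.98 = 0.010471
α₁ = 1/(1 + 0.054954 + 0.010471) = 1/1.0654 = 0.9386; α₂ = α₁·K2/[H⁺] = 0.009828
α₁ + 2α₂ = 0.9582
DIC = CA / (α₁ + 2α₂) = 0.859 / 0.9582 = 0.896 mmol/kg

DIC = 0.896 mmol/kg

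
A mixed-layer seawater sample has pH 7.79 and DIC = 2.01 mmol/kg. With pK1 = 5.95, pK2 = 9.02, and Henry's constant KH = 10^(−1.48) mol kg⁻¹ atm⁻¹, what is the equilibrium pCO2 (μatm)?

α₀ = 1 / (1 + K1/[H⁺] + K1K2/[H⁺]²) = 1 / (1 + 10^+1.84 + 10^+0.61)
   = 1 / (1 + 69.183 + 4.0738) = 1/74.257 = 0.01347
[CO2*] = α₀ × DIC = 0.01347 × 2.01 = 0.02707 mmol/kg
pCO2 = [CO2*]/KH = 2.707×10^-5 / 3.311×10^-2 = 817 μatm

pCO2 = 817 μatm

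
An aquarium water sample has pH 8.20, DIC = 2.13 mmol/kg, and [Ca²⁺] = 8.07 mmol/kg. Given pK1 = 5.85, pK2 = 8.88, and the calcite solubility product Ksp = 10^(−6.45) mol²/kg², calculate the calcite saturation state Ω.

α₂ = 1 / (1 + [H⁺]/K2 + [H⁺]²/(K1K2)) = 1 / (1 + 10^+0.68 + 10^-1.67)
   = 1 / (1 + 4.7863 + 0.021380) = 1/5.8077 = 0.1722
[CO3²⁻] = α₂ × DIC = 0.1722 × 2.13 = 0.3668 mmol/kg
Ksp = 10^(−6.45) = 3.548×10^-7
Ω = [Ca²⁺][CO3²⁻]/Ksp = (8.07×10^-3)(3.668×10^-4) / 3.548×10^-7 = 8.34

Ω = 8.34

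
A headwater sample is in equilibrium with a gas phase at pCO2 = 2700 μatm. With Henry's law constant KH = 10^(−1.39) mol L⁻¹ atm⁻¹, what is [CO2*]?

[CO2*] = 110 μmol/L

KH = 10^(−1.39) = 4.074×10^-2 mol L⁻¹ atm⁻¹
[CO2*] = KH · pCO2 = 4.074×10^-2 × 2700×10^-6 atm = 1.10×10^-4 mol/L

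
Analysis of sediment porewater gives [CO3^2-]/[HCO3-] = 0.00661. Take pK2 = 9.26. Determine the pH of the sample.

pH = 7.08

From K2 = [H⁺][CO3^2-]/[HCO3-]:  pH = pK2 + log₁₀([CO3^2-]/[HCO3-])
log₁₀(0.00661) = -2.180
pH = 9.26 + (-2.180) = 7.08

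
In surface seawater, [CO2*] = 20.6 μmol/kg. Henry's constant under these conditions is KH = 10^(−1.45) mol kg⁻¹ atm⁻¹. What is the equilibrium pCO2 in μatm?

pCO2 = 581 μatm

KH = 10^(−1.45) = 3.548×10^-2 mol kg⁻¹ atm⁻¹
pCO2 = [CO2*]/KH = 20.6×10^-6 / 3.548×10^-2 = 5.81×10^-4 atm = 581 μatm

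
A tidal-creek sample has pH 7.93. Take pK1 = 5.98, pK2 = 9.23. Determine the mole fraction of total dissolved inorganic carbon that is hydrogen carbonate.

α₁ = 0.942

α₁ = 1 / (1 + [H⁺]/K1 + K2/[H⁺]) = 1 / (1 + 10^-1.95 + 10^-1.30)
   = 1 / (1 + 0.011220 + 0.050119) = 1/1.0613 = 0.9422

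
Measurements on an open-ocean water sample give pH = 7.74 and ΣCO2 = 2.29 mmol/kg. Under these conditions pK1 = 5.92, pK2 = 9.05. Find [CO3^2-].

[CO3²⁻] = 0.105 mmol/kg

α₂ = 1 / (1 + [H⁺]/K2 + [H⁺]²/(K1K2)) = 1 / (1 + 10^+1.31 + 10^-0.51)
   = 1 / (1 + 20.417 + 0.30903) = 1/21.726 = 0.04603
[CO3²⁻] = α₂ × DIC = 0.04603 × 2.29 = 0.105 mmol/kg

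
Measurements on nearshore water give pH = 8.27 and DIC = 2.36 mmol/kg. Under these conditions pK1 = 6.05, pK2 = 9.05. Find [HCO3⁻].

α₁ = 1 / (1 + [H⁺]/K1 + K2/[H⁺]) = 1 / (1 + 10^-2.22 + 10^-0.78)
   = 1 / (1 + 0.0060256 + 0.16596) = 1/1.1720 = 0.8533
[HCO3⁻] = α₁ × DIC = 0.8533 × 2.36 = 2.01 mmol/kg

[HCO3⁻] = 2.01 mmol/kg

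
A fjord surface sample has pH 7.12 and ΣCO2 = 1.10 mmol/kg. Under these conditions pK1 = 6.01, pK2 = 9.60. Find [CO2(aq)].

[CO2*] = 0.0790 mmol/kg

α₀ = 1 / (1 + K1/[H⁺] + K1K2/[H⁺]²) = 1 / (1 + 10^+1.11 + 10^-1.37)
   = 1 / (1 + 12.882 + 0.042658) = 1/13.925 = 0.07181
[CO2*] = α₀ × DIC = 0.07181 × 1.10 = 0.0790 mmol/kg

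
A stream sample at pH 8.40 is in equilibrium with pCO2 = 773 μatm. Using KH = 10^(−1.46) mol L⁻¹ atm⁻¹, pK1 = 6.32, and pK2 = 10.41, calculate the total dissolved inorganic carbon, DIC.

[CO2*] = KH · pCO2 = 10^(−1.46) × 773×10^-6 = 2.680×10^-5 mol/L
α₀ = 1/(1 + K1/[H⁺] + K1K2/[H⁺]²) = 1/(1 + 10^+2.08 + 10^+0.07) = 0.008170
DIC = [CO2*]/α₀ = 2.680×10^-5 / 0.008170 = 3.28 mmol/L

DIC = 3.28 mmol/L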